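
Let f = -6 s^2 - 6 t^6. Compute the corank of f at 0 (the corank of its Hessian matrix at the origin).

1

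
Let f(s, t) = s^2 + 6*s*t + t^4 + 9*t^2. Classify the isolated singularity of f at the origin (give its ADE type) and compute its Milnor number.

Type A3, Milnor number mu = 3.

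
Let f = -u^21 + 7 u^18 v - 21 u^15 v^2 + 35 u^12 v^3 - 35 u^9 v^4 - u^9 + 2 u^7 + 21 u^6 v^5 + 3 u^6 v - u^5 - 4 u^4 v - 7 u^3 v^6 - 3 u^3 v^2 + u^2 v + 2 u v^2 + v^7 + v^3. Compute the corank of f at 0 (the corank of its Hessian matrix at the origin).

2

Hessian at 0 has rank 0.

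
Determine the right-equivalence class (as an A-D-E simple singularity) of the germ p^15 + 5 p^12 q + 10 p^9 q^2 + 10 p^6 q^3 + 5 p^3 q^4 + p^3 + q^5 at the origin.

E_8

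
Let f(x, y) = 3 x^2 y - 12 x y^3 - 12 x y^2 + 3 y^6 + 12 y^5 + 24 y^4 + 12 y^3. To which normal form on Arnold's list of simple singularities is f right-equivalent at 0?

D_7

The Hessian of f at 0 is [[0, 0], [0, 0]] with rank 0, so corank 2. A Groebner basis of the Jacobian ideal J(f) in C{x,y} is {x^3 + 4*x^2 - 20*x*y^2 - 16*y^2, x^2*y + 2*x^2/3 - 16*x*y^2/3 + 2*x*y/3 - 4*y^2, -x*y/2 + y^3 + y^2}; counting standard monomials gives mu = 7. Corank 2; j^3 = 3*y*(x - 2*y)^2 has shape L^2 M (L != M), so D-series; mu = 7 gives D_7.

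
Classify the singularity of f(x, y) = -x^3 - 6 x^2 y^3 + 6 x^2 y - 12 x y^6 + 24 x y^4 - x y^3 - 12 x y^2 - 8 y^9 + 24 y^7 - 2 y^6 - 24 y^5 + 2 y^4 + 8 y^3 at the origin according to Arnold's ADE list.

The Hessian of f at 0 has rank 0. Corank 2; j^3 = -(x - 2*y)^3 is a perfect cube, so E-series; the 4-jet and mu = 7 give E_7.

E_{7}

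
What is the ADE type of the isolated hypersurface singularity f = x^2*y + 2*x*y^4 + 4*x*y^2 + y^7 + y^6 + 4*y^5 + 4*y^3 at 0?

The Hessian of f at 0 has rank 0. Corank 2; j^3 = y*(x + 2*y)^2 has shape L^2 M (L != M), so D-series; mu = 7 gives D_7.

D_{7}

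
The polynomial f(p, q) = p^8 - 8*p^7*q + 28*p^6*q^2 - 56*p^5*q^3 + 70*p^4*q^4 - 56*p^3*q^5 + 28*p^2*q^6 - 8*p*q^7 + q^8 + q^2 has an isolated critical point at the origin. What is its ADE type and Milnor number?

Type A7, Milnor number mu = 7.

The Hessian of f at 0 has rank 1. Corank 1: A-series; mu = 7 gives A_7.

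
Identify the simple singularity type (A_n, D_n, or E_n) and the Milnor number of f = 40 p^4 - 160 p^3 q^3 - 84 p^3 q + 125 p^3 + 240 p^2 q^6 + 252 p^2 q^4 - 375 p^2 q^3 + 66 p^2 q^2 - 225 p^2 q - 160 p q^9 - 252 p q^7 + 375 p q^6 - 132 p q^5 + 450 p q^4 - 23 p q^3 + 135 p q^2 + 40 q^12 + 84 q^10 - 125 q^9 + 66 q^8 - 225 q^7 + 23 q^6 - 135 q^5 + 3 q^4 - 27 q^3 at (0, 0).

The Hessian of f at 0 has rank 0. Corank 2; j^3 = (5*p - 3*q)^3 is a perfect cube, so E-series; the 4-jet and mu = 7 give E_7.

Type E7, Milnor number mu = 7.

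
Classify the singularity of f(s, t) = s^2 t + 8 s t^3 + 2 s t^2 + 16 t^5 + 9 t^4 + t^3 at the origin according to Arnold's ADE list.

D5

The Hessian of f at 0 has rank 0. Corank 2; j^3 = t*(s + t)^2 has shape L^2 M (L != M), so D-series; mu = 5 gives D_5.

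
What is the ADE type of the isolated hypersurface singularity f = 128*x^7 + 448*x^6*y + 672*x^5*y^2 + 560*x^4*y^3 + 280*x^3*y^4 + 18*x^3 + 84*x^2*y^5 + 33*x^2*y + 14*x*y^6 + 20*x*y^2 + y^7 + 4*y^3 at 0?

D8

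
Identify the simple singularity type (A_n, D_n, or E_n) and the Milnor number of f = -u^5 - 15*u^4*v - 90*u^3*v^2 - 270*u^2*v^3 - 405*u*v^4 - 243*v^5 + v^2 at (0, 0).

Type A_{4}, Milnor number mu = 4.

The Hessian of f at 0 has rank 1. Corank 1: A-series; mu = 4 gives A_4.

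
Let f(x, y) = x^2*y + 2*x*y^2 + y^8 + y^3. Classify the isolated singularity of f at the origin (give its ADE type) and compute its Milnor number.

The Hessian of f at 0 is [[0, 0], [0, 0]] with rank 0, so corank 2. A Groebner basis of the Jacobian ideal J(f) in C{x,y} is {x^2/8 + y^7 - y^2/8, x^3 + y^3, x*y + y^2}; counting standard monomials gives mu = 9. Corank 2; j^3 = y*(x + y)^2 has shape L^2 M (L != M), so D-series; mu = 9 gives D_9.

Type D_9, Milnor number mu = 9.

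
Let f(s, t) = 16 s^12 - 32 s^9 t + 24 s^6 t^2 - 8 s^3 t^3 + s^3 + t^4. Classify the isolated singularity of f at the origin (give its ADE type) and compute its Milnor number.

Type E_6, Milnor number mu = 6.

The Hessian of f at 0 has rank 0. Corank 2; j^3 = s^3 is a perfect cube, so E-series; the 4-jet and mu = 6 give E_6.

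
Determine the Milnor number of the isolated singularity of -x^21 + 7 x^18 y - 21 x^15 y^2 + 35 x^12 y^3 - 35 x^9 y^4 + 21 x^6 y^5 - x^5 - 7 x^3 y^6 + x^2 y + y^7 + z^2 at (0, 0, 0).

8

The Hessian of f at 0 is [[0, 0, 0], [0, 0, 0], [0, 0, 2]] with rank 1, so corank 2. A Groebner basis of the Jacobian ideal J(f) in C{x,y,z} is {x^2/7 + y^6, x^3, x*y, z}; counting standard monomials gives mu = 8. Corank 2; j^3 = x^2*y has shape L^2 M (L != M), so D-series; mu = 8 gives D_8.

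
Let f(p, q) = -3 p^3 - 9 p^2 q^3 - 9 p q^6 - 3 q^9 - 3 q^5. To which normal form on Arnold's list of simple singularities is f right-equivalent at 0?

E8

The Hessian of f at 0 has rank 0. Corank 2; j^3 = -3*p^3 is a perfect cube, so E-series; the 5-jet and mu = 8 give E_8.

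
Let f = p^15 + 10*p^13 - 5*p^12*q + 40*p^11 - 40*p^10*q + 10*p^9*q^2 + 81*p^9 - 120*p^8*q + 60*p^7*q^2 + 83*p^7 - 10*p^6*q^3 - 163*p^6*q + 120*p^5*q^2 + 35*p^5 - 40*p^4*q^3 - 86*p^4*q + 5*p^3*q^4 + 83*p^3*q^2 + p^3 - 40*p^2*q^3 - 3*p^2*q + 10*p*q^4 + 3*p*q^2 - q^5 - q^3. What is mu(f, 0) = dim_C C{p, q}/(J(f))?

8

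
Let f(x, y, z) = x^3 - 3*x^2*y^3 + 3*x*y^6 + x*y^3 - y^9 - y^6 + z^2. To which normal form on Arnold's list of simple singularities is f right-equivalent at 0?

E_{7}

The Hessian of f at 0 has rank 1. Corank 2; j^3 = x^3 is a perfect cube, so E-series; the 4-jet and mu = 7 give E_7.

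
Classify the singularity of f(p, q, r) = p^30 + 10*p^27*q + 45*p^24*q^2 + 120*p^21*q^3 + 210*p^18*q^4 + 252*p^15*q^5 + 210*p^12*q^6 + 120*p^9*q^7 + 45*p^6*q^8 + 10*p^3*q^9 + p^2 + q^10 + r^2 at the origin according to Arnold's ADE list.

A9

The Hessian of f at 0 is [[2, 0, 0], [0, 0, 0], [0, 0, 2]] with rank 2, so corank 1. A Groebner basis of the Jacobian ideal J(f) in C{p,q,r} is {q^9, p, r}; counting standard monomials gives mu = 9. Corank 1: A-series; mu = 9 gives A_9.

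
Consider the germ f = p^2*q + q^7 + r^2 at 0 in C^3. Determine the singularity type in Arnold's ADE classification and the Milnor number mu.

Type D_{8}, Milnor number mu = 8.

The Hessian of f at 0 has rank 1. Corank 2; j^3 = p^2*q has shape L^2 M (L != M), so D-series; mu = 8 gives D_8.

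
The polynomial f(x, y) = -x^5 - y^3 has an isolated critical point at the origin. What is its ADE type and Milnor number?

Type E_8, Milnor number mu = 8.

The Hessian of f at 0 has rank 0. Corank 2; j^3 = -y^3 is a perfect cube, so E-series; the 5-jet and mu = 8 give E_8.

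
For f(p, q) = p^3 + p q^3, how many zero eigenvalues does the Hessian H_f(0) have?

2

Hessian at 0 has rank 0.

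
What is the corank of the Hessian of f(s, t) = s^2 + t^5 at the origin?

1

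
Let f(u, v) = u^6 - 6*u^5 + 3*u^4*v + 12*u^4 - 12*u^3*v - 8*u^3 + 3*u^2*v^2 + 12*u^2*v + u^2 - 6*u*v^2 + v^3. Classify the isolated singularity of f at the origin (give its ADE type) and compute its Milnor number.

The Hessian of f at 0 is [[2, 0], [0, 0]] with rank 1, so corank 1. A Groebner basis of the Jacobian ideal J(f) in C{u,v} is {v^2, u}; counting standard monomials gives mu = 2. Corank 1: A-series; mu = 2 gives A_2.

Type A_2, Milnor number mu = 2.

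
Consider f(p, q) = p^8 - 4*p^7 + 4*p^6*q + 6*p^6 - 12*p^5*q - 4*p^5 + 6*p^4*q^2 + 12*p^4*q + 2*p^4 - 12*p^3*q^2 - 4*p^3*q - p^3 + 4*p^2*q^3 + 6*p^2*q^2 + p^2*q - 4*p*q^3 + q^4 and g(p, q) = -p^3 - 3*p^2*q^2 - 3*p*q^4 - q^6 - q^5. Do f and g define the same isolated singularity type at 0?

The Hessian of f at 0 is [[0, 0], [0, 0]] with rank 0, so corank 2. A Groebner basis of the Jacobian ideal J(f) in C{p,q} is {p*q^2, p*q/4 + q^3, p^2 - p*q}; counting standard monomials gives mu = 5. Corank 2; j^3 = -p^2*(p - q) has shape L^2 M (L != M), so D-series; mu = 5 gives D_5. The Hessian of g at 0 is [[0, 0], [0, 0]] with rank 0, so corank 2. A Groebner basis of the Jacobian ideal J(g) in C{p,q} is {q^4, p^3, p^2/2 + p*q^2}; counting standard monomials gives mu = 8. Corank 2; j^3 = -p^3 is a perfect cube, so E-series; the 5-jet and mu = 8 give E_8. f is D_5 but g is E_8, hence not right-equivalent.

No.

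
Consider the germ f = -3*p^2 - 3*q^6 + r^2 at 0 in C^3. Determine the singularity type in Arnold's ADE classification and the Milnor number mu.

The Hessian of f at 0 is [[-6, 0, 0], [0, 0, 0], [0, 0, 2]] with rank 2, so corank 1. A Groebner basis of the Jacobian ideal J(f) in C{p,q,r} is {q^5, p, r}; counting standard monomials gives mu = 5. Corank 1: A-series; mu = 5 gives A_5.

Type A_5, Milnor number mu = 5.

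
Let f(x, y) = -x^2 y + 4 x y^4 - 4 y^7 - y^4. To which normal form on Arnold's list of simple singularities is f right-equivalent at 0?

D5

The Hessian of f at 0 is [[0, 0], [0, 0]] with rank 0, so corank 2. A Groebner basis of the Jacobian ideal J(f) in C{x,y} is {x^3, x^2/4 + y^3, x*y}; counting standard monomials gives mu = 5. Corank 2; j^3 = -x^2*y has shape L^2 M (L != M), so D-series; mu = 5 gives D_5.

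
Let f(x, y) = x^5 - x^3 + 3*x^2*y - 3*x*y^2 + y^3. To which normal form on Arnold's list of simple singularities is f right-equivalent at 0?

The Hessian of f at 0 has rank 0. Corank 2; j^3 = -(x - y)^3 is a perfect cube, so E-series; the 5-jet and mu = 8 give E_8.

E_8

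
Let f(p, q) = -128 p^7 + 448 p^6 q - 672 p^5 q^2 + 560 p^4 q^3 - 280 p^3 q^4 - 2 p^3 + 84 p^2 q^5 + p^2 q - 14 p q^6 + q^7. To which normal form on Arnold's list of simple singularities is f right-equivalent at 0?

The Hessian of f at 0 has rank 0. Corank 2; j^3 = -p^2*(2*p - q) has shape L^2 M (L != M), so D-series; mu = 8 gives D_8.

D_{8}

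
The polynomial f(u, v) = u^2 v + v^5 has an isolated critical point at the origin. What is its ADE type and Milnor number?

Type D_{6}, Milnor number mu = 6.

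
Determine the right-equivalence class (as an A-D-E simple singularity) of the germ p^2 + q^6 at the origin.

The Hessian of f at 0 is [[2, 0], [0, 0]] with rank 1, so corank 1. A Groebner basis of the Jacobian ideal J(f) in C{p,q} is {q^5, p}; counting standard monomials gives mu = 5. Corank 1: A-series; mu = 5 gives A_5.

A_{5}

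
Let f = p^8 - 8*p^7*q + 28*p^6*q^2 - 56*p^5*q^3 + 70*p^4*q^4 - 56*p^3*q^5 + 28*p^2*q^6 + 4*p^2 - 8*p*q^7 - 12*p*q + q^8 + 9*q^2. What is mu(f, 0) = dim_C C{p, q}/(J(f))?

The Hessian of f at 0 is [[8, -12], [-12, 18]] with rank 1, so corank 1. A Groebner basis of the Jacobian ideal J(f) in C{p,q} is {q^7, p - 3*q/2}; counting standard monomials gives mu = 7. Corank 1: A-series; mu = 7 gives A_7.

7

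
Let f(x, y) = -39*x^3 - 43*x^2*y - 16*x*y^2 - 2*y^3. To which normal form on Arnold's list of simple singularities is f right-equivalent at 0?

D4

The Hessian of f at 0 has rank 0. Corank 2; j^3 = -(3*x + y)*(13*x^2 + 10*x*y + 2*y^2) splits into three distinct lines over C (the quadratic factor has nonzero discriminant), so D_4.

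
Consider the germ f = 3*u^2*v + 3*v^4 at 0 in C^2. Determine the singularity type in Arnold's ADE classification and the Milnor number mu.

The Hessian of f at 0 is [[0, 0], [0, 0]] with rank 0, so corank 2. A Groebner basis of the Jacobian ideal J(f) in C{u,v} is {u^3, u^2/4 + v^3, u*v}; counting standard monomials gives mu = 5. Corank 2; j^3 = 3*u^2*v has shape L^2 M (L != M), so D-series; mu = 5 gives D_5.

Type D_5, Milnor number mu = 5.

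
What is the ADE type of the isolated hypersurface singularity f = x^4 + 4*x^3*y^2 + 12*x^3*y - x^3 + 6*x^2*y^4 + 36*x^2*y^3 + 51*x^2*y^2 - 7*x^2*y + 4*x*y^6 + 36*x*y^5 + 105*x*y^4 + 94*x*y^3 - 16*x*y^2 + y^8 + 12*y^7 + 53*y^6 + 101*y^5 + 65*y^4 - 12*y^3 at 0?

D5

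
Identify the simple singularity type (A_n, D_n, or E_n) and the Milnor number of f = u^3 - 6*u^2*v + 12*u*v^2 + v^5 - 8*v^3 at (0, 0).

The Hessian of f at 0 has rank 0. Corank 2; j^3 = (u - 2*v)^3 is a perfect cube, so E-series; the 5-jet and mu = 8 give E_8.

Type E_8, Milnor number mu = 8.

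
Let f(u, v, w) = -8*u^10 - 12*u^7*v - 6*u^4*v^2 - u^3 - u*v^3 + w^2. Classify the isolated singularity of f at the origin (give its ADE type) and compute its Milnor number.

Type E_{7}, Milnor number mu = 7.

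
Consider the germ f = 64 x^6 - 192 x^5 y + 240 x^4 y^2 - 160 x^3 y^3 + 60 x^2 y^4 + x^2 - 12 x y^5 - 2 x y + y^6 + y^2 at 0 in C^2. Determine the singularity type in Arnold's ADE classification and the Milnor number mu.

Type A_{5}, Milnor number mu = 5.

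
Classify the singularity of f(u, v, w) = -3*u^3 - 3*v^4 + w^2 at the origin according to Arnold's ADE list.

E_6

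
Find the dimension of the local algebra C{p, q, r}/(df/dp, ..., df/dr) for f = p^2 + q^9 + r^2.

The Hessian of f at 0 is [[2, 0, 0], [0, 0, 0], [0, 0, 2]] with rank 2, so corank 1. A Groebner basis of the Jacobian ideal J(f) in C{p,q,r} is {q^8, p, r}; counting standard monomials gives mu = 8. Corank 1: A-series; mu = 8 gives A_8.

8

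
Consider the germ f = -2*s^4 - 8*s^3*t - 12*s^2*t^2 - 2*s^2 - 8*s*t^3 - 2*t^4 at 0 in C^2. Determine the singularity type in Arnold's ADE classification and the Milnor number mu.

The Hessian of f at 0 has rank 1. Corank 1: A-series; mu = 3 gives A_3.

Type A3, Milnor number mu = 3.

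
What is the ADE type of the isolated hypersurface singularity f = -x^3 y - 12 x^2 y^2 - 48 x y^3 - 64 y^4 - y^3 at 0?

E_{7}

The Hessian of f at 0 is [[0, 0], [0, 0]] with rank 0, so corank 2. A Groebner basis of the Jacobian ideal J(f) in C{x,y} is {x^3 - 48*x*y^2 + 3*y^2, x^2*y + 8*x*y^2, y^3}; counting standard monomials gives mu = 7. Corank 2; j^3 = -y^3 is a perfect cube, so E-series; the 4-jet and mu = 7 give E_7.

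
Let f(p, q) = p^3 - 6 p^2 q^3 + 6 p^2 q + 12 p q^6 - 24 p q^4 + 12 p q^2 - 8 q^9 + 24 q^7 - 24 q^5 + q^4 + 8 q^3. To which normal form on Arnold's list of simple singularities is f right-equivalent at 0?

E_{6}

The Hessian of f at 0 has rank 0. Corank 2; j^3 = (p + 2*q)^3 is a perfect cube, so E-series; the 4-jet and mu = 6 give E_6.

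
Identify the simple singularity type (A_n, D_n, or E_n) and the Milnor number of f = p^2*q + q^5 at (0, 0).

Type D_6, Milnor number mu = 6.

The Hessian of f at 0 has rank 0. Corank 2; j^3 = p^2*q has shape L^2 M (L != M), so D-series; mu = 6 gives D_6.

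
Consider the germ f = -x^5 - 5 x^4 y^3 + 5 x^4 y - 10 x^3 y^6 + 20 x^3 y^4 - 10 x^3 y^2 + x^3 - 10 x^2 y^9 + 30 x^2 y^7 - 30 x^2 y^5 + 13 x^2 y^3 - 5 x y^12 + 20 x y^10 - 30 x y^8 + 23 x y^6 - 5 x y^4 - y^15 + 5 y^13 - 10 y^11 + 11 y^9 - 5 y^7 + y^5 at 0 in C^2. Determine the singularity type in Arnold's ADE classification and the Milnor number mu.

The Hessian of f at 0 is [[0, 0], [0, 0]] with rank 0, so corank 2. A Groebner basis of the Jacobian ideal J(f) in C{x,y} is {x^2/2 + x*y^3, 2*x^2 + y^4, x^3, x^2*y}; counting standard monomials gives mu = 8. Corank 2; j^3 = x^3 is a perfect cube, so E-series; the 5-jet and mu = 8 give E_8.

Type E8, Milnor number mu = 8.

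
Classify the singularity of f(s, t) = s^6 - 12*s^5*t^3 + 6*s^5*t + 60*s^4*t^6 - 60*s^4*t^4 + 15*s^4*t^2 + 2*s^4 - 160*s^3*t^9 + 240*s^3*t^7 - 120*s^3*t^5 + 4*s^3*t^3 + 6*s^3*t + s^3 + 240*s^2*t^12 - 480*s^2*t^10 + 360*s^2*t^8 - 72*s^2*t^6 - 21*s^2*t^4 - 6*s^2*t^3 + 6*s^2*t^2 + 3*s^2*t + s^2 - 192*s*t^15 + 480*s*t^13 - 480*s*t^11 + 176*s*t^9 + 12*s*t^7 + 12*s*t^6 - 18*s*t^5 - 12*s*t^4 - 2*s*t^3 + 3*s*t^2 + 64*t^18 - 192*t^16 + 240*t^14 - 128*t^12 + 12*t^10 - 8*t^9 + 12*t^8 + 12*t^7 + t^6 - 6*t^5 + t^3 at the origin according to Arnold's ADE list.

A_2

The Hessian of f at 0 has rank 1. Corank 1: A-series; mu = 2 gives A_2.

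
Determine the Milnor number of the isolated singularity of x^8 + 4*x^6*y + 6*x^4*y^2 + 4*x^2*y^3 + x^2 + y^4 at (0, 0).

3

The Hessian of f at 0 has rank 1. Corank 1: A-series; mu = 3 gives A_3.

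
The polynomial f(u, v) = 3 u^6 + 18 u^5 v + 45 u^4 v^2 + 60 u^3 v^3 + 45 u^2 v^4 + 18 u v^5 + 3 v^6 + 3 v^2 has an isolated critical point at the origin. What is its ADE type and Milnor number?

The Hessian of f at 0 has rank 1. Corank 1: A-series; mu = 5 gives A_5.

Type A_5, Milnor number mu = 5.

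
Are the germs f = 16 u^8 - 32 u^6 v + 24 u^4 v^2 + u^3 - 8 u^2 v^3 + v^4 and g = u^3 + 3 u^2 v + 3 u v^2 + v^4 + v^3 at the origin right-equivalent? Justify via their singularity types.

The Hessian of f at 0 has rank 0. Corank 2; j^3 = u^3 is a perfect cube, so E-series; the 4-jet and mu = 6 give E_6. The Hessian of g at 0 has rank 0. Corank 2; j^3 = (u + v)^3 is a perfect cube, so E-series; the 4-jet and mu = 6 give E_6. Both have type E_6, hence right-equivalent.

Yes.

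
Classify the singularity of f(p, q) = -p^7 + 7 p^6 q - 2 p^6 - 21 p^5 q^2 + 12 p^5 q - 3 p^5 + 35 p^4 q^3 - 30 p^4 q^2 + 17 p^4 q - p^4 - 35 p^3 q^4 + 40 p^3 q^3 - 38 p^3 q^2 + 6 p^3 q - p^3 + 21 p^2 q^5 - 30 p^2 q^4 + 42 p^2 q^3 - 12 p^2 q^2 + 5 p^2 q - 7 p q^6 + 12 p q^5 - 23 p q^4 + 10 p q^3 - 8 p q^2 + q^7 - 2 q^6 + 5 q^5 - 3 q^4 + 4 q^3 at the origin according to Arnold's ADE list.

The Hessian of f at 0 is [[0, 0], [0, 0]] with rank 0, so corank 2. A Groebner basis of the Jacobian ideal J(f) in C{p,q} is {p*q^2 + 2*p*q/5 - 4*q^2/5, p*q/5 + q^3 - 2*q^2/5, p^2 - 16*p*q/5 + 12*q^2/5}; counting standard monomials gives mu = 5. Corank 2; j^3 = -(p - 2*q)^2*(p - q) has shape L^2 M (L != M), so D-series; mu = 5 gives D_5.

D5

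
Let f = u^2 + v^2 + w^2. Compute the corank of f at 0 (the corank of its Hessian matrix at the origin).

The Hessian at 0 is [[2, 0, 0], [0, 2, 0], [0, 0, 2]] of rank 3; hence corank 0.

0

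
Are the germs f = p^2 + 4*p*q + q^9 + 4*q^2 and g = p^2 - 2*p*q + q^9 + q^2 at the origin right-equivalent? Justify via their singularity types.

The Hessian of f at 0 has rank 1. Corank 1: A-series; mu = 8 gives A_8. The Hessian of g at 0 has rank 1. Corank 1: A-series; mu = 8 gives A_8. Both have type A_8, hence right-equivalent.

Yes.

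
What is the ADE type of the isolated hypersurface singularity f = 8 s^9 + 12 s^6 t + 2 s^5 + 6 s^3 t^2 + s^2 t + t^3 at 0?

The Hessian of f at 0 is [[0, 0], [0, 0]] with rank 0, so corank 2. A Groebner basis of the Jacobian ideal J(f) in C{s,t} is {t^3, s^2 + 3*t^2, s*t}; counting standard monomials gives mu = 4. Corank 2; j^3 = t*(s^2 + t^2) splits into three distinct lines over C (the quadratic factor has nonzero discriminant), so D_4.

D_{4}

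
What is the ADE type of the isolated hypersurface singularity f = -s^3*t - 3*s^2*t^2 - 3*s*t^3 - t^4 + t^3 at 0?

E_{7}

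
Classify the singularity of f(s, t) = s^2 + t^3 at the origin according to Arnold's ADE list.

A_2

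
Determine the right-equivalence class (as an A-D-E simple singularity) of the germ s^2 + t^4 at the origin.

A_{3}

The Hessian of f at 0 has rank 1. Corank 1: A-series; mu = 3 gives A_3.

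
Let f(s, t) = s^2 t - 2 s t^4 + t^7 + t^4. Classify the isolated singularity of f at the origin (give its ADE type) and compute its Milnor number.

The Hessian of f at 0 has rank 0. Corank 2; j^3 = s^2*t has shape L^2 M (L != M), so D-series; mu = 5 gives D_5.

Type D5, Milnor number mu = 5.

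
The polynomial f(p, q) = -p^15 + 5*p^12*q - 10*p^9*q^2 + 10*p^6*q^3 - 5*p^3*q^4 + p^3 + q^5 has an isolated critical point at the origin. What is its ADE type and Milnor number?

Type E_8, Milnor number mu = 8.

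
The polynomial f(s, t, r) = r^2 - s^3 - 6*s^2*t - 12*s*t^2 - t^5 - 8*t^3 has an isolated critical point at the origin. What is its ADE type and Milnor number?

Type E_{8}, Milnor number mu = 8.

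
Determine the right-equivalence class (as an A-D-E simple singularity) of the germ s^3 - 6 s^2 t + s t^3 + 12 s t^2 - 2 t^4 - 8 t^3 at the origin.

E_7

The Hessian of f at 0 has rank 0. Corank 2; j^3 = (s - 2*t)^3 is a perfect cube, so E-series; the 4-jet and mu = 7 give E_7.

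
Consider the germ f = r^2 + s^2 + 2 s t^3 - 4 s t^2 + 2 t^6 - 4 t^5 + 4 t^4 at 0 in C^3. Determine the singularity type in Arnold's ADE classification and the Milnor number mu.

The Hessian of f at 0 has rank 2. Corank 1: A-series; mu = 5 gives A_5.

Type A5, Milnor number mu = 5.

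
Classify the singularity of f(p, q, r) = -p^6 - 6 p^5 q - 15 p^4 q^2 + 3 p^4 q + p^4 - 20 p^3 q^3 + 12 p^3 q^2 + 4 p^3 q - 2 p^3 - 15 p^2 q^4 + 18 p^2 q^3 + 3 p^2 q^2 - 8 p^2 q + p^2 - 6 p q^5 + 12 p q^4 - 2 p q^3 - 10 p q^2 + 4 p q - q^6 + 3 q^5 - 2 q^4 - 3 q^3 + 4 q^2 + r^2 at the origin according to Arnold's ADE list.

The Hessian of f at 0 has rank 2. Corank 1: A-series; mu = 2 gives A_2.

A_{2}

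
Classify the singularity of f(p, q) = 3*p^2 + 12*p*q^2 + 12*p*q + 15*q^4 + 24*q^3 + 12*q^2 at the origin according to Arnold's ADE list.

The Hessian of f at 0 has rank 1. Corank 1: A-series; mu = 3 gives A_3.

A3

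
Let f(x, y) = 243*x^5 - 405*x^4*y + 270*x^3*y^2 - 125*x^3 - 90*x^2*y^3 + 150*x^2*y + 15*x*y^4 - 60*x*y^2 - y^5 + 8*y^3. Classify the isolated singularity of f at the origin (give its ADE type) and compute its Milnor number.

Type E_8, Milnor number mu = 8.

The Hessian of f at 0 is [[0, 0], [0, 0]] with rank 0, so corank 2. A Groebner basis of the Jacobian ideal J(f) in C{x,y} is {y^5, x*y^3 - 23*y^4/60, x^2 - 4*x*y/5 + 4*y^2/25}; counting standard monomials gives mu = 8. Corank 2; j^3 = -(5*x - 2*y)^3 is a perfect cube, so E-series; the 5-jet and mu = 8 give E_8.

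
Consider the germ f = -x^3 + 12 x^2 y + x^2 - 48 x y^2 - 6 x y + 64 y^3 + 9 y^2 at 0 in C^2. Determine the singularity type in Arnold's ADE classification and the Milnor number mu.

The Hessian of f at 0 has rank 1. Corank 1: A-series; mu = 2 gives A_2.

Type A_2, Milnor number mu = 2.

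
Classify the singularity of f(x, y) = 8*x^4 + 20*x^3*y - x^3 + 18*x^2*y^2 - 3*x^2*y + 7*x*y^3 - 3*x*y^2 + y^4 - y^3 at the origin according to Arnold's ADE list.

E_7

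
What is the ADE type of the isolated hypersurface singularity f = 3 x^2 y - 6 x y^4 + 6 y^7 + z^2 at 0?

The Hessian of f at 0 has rank 1. Corank 2; j^3 = 3*x^2*y has shape L^2 M (L != M), so D-series; mu = 8 gives D_8.

D_{8}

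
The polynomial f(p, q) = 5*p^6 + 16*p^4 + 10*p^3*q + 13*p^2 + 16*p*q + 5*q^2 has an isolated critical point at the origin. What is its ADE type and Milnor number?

Type A_1, Milnor number mu = 1.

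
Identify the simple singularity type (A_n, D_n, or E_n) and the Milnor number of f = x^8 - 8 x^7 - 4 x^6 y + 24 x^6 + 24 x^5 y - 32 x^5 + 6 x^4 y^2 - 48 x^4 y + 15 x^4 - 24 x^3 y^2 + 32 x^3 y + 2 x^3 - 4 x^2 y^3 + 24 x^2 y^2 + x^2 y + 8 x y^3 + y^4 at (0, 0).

The Hessian of f at 0 has rank 0. Corank 2; j^3 = x^2*(2*x + y) has shape L^2 M (L != M), so D-series; mu = 5 gives D_5.

Type D_5, Milnor number mu = 5.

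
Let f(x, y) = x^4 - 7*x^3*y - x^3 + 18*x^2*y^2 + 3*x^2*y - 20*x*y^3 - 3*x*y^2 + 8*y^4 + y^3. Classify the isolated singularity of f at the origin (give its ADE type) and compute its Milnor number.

Type E_{7}, Milnor number mu = 7.

The Hessian of f at 0 is [[0, 0], [0, 0]] with rank 0, so corank 2. A Groebner basis of the Jacobian ideal J(f) in C{x,y} is {3*x^2 - 6*x*y + y^4 + y^3 + 3*y^2, x^3 - 9*x^2 + 18*x*y - 4*y^3 - 9*y^2, x^2*y - 5*x^2 + 10*x*y - 8*y^3/3 - 5*y^2, -2*x^2 + x*y^2 + 4*x*y - 5*y^3/3 - 2*y^2}; counting standard monomials gives mu = 7. Corank 2; j^3 = -(x - y)^3 is a perfect cube, so E-series; the 4-jet and mu = 7 give E_7.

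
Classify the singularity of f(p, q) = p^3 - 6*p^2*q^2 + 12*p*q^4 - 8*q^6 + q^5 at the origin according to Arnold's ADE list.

E_{8}

The Hessian of f at 0 is [[0, 0], [0, 0]] with rank 0, so corank 2. A Groebner basis of the Jacobian ideal J(f) in C{p,q} is {q^4, p^3, -p^2/4 + p*q^2}; counting standard monomials gives mu = 8. Corank 2; j^3 = p^3 is a perfect cube, so E-series; the 5-jet and mu = 8 give E_8.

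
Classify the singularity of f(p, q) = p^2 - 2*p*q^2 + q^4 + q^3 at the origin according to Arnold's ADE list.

A2

The Hessian of f at 0 has rank 1. Corank 1: A-series; mu = 2 gives A_2.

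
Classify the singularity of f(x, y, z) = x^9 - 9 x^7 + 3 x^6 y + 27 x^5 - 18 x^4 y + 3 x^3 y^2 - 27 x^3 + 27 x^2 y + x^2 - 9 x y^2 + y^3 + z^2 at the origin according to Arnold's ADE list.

The Hessian of f at 0 has rank 2. Corank 1: A-series; mu = 2 gives A_2.

A_{2}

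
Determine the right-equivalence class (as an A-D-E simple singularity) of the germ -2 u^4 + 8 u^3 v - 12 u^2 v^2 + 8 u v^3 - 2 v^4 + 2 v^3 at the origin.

The Hessian of f at 0 has rank 0. Corank 2; j^3 = 2*v^3 is a perfect cube, so E-series; the 4-jet and mu = 6 give E_6.

E_6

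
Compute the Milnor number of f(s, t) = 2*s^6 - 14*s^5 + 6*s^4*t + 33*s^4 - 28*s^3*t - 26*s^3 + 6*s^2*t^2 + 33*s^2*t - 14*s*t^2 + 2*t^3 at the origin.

The Hessian of f at 0 has rank 0. Corank 2; j^3 = -(2*s - t)*(13*s^2 - 10*s*t + 2*t^2) splits into three distinct lines over C (the quadratic factor has nonzero discriminant), so D_4.

4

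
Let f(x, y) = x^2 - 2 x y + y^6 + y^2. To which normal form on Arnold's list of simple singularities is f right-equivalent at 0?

A_5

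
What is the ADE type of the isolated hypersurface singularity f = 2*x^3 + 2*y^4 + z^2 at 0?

The Hessian of f at 0 has rank 1. Corank 2; j^3 = 2*x^3 is a perfect cube, so E-series; the 4-jet and mu = 6 give E_6.

E_6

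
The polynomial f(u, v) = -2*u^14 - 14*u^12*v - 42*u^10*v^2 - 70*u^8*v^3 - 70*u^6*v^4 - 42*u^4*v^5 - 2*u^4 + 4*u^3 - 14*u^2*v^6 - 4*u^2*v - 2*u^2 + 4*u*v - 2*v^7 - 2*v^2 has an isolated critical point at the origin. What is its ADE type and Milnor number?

The Hessian of f at 0 is [[-4, 4], [4, -4]] with rank 1, so corank 1. A Groebner basis of the Jacobian ideal J(f) in C{u,v} is {-14*u*v/3 + 5*u/3 + v^4 + 4*v^3/3 + 3*v^2 - 5*v/3, u*v^2 - 4*u*v/3 + u/3 - v^3/3 + v^2 - v/3, u^2 - u + v}; counting standard monomials gives mu = 6. Corank 1: A-series; mu = 6 gives A_6.

Type A6, Milnor number mu = 6.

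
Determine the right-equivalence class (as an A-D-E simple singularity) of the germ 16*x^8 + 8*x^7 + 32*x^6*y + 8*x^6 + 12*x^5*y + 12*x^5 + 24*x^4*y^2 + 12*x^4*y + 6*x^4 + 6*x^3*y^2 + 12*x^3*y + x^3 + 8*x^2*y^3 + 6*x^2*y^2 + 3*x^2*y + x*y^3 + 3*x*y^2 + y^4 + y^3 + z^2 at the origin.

The Hessian of f at 0 is [[0, 0, 0], [0, 0, 0], [0, 0, 2]] with rank 1, so corank 2. A Groebner basis of the Jacobian ideal J(f) in C{x,y,z} is {3*x^2/2 + 3*x*y + y^4 + y^3/2 + 3*y^2/2, x^3 - 15*x^2/2 - 15*x*y - 3*y^3/2 - 15*y^2/2, x^2*y + 11*x^2/2 + 11*x*y + 5*y^3/6 + 11*y^2/2, -3*x^2 + x*y^2 - 6*x*y - 3*y^2, z}; counting standard monomials gives mu = 7. Corank 2; j^3 = (x + y)^3 is a perfect cube, so E-series; the 4-jet and mu = 7 give E_7.

E_{7}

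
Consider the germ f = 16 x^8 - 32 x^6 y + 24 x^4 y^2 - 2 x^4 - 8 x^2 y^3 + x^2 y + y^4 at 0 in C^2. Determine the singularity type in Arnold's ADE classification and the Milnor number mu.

Type D_5, Milnor number mu = 5.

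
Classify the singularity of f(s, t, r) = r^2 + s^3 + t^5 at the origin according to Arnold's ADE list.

The Hessian of f at 0 has rank 1. Corank 2; j^3 = s^3 is a perfect cube, so E-series; the 5-jet and mu = 8 give E_8.

E_8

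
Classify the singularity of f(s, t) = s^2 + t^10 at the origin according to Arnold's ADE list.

The Hessian of f at 0 has rank 1. Corank 1: A-series; mu = 9 gives A_9.

A_9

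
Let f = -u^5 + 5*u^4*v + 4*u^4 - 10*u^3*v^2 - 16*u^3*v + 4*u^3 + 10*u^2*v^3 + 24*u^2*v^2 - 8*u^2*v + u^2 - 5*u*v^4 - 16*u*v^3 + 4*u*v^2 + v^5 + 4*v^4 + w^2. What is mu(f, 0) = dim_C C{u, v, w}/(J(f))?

The Hessian of f at 0 has rank 2. Corank 1: A-series; mu = 4 gives A_4.

4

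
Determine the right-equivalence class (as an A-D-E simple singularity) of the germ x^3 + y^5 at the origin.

The Hessian of f at 0 has rank 0. Corank 2; j^3 = x^3 is a perfect cube, so E-series; the 5-jet and mu = 8 give E_8.

E8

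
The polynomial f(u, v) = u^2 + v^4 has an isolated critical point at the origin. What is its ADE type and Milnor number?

Type A_3, Milnor number mu = 3.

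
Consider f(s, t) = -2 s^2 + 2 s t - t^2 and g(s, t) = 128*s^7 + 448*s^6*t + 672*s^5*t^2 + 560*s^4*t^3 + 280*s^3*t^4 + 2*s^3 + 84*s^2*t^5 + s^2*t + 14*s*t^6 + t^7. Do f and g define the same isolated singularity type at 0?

No.

The Hessian of f at 0 is [[-4, 2], [2, -2]] with rank 2, so corank 0. A Groebner basis of the Jacobian ideal J(f) in C{s,t} is {s, t}; counting standard monomials gives mu = 1. Corank 0: nondegenerate Morse point, so A_1. The Hessian of g at 0 is [[0, 0], [0, 0]] with rank 0, so corank 2. A Groebner basis of the Jacobian ideal J(g) in C{s,t} is {-s*t/14 + t^6, s*t^2, s^2 + s*t/2}; counting standard monomials gives mu = 8. Corank 2; j^3 = s^2*(2*s + t) has shape L^2 M (L != M), so D-series; mu = 8 gives D_8. f is A_1 but g is D_8, hence not right-equivalent.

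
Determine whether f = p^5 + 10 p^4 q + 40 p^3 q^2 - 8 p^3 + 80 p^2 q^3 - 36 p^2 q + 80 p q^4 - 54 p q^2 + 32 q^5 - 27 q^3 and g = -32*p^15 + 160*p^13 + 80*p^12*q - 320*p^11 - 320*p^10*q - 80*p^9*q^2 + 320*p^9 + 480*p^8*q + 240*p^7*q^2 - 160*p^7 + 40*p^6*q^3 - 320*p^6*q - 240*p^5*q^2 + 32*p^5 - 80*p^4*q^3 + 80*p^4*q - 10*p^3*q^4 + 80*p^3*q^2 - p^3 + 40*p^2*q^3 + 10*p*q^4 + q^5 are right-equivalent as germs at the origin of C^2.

Yes.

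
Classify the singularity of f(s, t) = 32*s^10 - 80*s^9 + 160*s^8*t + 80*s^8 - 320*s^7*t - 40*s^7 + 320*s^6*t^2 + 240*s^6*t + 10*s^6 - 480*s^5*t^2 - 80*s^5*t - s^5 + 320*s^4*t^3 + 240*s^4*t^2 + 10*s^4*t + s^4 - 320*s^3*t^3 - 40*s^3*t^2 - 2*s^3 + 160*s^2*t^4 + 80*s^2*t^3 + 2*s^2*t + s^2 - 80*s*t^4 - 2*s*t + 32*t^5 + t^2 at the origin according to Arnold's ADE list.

The Hessian of f at 0 has rank 1. Corank 1: A-series; mu = 4 gives A_4.

A4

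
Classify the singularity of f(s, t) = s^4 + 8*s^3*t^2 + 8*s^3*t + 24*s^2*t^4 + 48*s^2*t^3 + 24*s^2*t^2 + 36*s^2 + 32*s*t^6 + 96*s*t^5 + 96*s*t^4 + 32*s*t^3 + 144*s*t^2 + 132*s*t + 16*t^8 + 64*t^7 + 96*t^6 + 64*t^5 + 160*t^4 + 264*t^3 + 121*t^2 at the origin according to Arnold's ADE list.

The Hessian of f at 0 has rank 1. Corank 1: A-series; mu = 3 gives A_3.

A_{3}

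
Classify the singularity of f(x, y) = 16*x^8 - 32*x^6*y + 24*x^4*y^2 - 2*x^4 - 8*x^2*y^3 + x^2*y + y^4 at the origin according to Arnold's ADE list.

D5

The Hessian of f at 0 has rank 0. Corank 2; j^3 = x^2*y has shape L^2 M (L != M), so D-series; mu = 5 gives D_5.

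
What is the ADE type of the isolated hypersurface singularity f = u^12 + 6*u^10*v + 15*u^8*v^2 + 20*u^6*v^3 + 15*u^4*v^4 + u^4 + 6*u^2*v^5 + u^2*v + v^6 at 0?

The Hessian of f at 0 is [[0, 0], [0, 0]] with rank 0, so corank 2. A Groebner basis of the Jacobian ideal J(f) in C{u,v} is {u^2/6 + v^5, u^3, u*v}; counting standard monomials gives mu = 7. Corank 2; j^3 = u^2*v has shape L^2 M (L != M), so D-series; mu = 7 gives D_7.

D7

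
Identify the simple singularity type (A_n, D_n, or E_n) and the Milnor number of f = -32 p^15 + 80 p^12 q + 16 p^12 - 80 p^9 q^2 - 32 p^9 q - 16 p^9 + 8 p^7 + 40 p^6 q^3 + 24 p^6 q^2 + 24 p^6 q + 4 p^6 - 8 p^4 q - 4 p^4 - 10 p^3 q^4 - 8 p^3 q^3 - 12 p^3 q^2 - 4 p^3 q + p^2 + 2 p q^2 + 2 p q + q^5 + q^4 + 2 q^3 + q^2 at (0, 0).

Type A_{4}, Milnor number mu = 4.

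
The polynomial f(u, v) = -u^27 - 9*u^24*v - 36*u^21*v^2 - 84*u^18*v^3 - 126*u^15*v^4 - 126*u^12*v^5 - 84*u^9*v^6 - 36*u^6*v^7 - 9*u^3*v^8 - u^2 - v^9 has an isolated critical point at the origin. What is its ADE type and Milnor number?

Type A_{8}, Milnor number mu = 8.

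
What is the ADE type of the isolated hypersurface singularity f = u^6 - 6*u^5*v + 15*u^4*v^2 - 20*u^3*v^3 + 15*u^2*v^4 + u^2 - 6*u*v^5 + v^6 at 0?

The Hessian of f at 0 is [[2, 0], [0, 0]] with rank 1, so corank 1. A Groebner basis of the Jacobian ideal J(f) in C{u,v} is {v^5, u}; counting standard monomials gives mu = 5. Corank 1: A-series; mu = 5 gives A_5.

A_{5}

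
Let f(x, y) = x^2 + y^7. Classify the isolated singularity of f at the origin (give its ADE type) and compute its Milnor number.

Type A_{6}, Milnor number mu = 6.

The Hessian of f at 0 is [[2, 0], [0, 0]] with rank 1, so corank 1. A Groebner basis of the Jacobian ideal J(f) in C{x,y} is {y^6, x}; counting standard monomials gives mu = 6. Corank 1: A-series; mu = 6 gives A_6.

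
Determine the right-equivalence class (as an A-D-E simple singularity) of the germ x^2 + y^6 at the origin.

The Hessian of f at 0 has rank 1. Corank 1: A-series; mu = 5 gives A_5.

A_{5}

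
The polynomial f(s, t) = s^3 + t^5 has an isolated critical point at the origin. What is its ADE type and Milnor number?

Type E_{8}, Milnor number mu = 8.

The Hessian of f at 0 has rank 0. Corank 2; j^3 = s^3 is a perfect cube, so E-series; the 5-jet and mu = 8 give E_8.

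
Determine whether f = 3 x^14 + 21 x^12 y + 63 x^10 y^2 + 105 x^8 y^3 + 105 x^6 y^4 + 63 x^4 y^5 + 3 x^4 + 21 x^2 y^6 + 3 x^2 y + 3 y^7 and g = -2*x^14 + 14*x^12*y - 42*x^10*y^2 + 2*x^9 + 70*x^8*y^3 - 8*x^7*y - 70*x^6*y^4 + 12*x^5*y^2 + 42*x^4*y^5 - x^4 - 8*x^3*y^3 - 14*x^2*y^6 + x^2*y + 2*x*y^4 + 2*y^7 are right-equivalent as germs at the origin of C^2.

Yes.

The Hessian of f at 0 has rank 0. Corank 2; j^3 = 3*x^2*y has shape L^2 M (L != M), so D-series; mu = 8 gives D_8. The Hessian of g at 0 has rank 0. Corank 2; j^3 = x^2*y has shape L^2 M (L != M), so D-series; mu = 8 gives D_8. Both have type D_8, hence right-equivalent.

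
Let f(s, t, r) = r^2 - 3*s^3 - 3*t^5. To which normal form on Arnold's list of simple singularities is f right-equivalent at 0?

E_{8}

The Hessian of f at 0 is [[0, 0, 0], [0, 0, 0], [0, 0, 2]] with rank 1, so corank 2. A Groebner basis of the Jacobian ideal J(f) in C{s,t,r} is {t^4, s^2, r}; counting standard monomials gives mu = 8. Corank 2; j^3 = -3*s^3 is a perfect cube, so E-series; the 5-jet and mu = 8 give E_8.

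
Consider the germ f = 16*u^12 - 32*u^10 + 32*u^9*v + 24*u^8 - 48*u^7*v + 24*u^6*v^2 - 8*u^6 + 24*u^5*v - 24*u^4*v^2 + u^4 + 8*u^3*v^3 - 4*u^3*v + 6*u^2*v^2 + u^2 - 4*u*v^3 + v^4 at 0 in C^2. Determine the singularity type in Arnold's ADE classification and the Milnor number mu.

The Hessian of f at 0 is [[2, 0], [0, 0]] with rank 1, so corank 1. A Groebner basis of the Jacobian ideal J(f) in C{u,v} is {v^3, u}; counting standard monomials gives mu = 3. Corank 1: A-series; mu = 3 gives A_3.

Type A_{3}, Milnor number mu = 3.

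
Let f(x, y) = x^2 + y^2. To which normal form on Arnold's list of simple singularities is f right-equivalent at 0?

A_1

The Hessian of f at 0 has rank 2. Corank 0: nondegenerate Morse point, so A_1.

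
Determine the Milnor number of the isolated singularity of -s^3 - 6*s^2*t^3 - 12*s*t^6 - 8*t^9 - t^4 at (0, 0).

6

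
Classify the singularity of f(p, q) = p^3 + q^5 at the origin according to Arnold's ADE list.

E_{8}

The Hessian of f at 0 has rank 0. Corank 2; j^3 = p^3 is a perfect cube, so E-series; the 5-jet and mu = 8 give E_8.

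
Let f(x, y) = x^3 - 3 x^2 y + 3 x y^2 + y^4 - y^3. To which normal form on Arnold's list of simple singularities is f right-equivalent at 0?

E6

The Hessian of f at 0 has rank 0. Corank 2; j^3 = (x - y)^3 is a perfect cube, so E-series; the 4-jet and mu = 6 give E_6.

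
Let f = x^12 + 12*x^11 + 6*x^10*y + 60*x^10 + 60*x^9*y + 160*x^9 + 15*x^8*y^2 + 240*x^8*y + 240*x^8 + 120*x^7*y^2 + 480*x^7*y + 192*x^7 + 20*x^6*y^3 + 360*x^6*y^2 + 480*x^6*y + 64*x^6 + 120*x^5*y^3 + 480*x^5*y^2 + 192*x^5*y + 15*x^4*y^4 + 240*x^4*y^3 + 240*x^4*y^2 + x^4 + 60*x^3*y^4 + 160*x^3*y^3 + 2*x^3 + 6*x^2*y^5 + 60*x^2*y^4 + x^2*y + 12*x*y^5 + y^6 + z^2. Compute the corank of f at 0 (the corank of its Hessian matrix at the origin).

2

Hessian at 0 has rank 1.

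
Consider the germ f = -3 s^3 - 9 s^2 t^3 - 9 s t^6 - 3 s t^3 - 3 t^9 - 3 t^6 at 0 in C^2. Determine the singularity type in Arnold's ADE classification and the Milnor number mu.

Type E_{7}, Milnor number mu = 7.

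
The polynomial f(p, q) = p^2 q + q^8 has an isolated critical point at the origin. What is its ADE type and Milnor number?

Type D9, Milnor number mu = 9.

The Hessian of f at 0 is [[0, 0], [0, 0]] with rank 0, so corank 2. A Groebner basis of the Jacobian ideal J(f) in C{p,q} is {p^2/8 + q^7, p^3, p*q}; counting standard monomials gives mu = 9. Corank 2; j^3 = p^2*q has shape L^2 M (L != M), so D-series; mu = 9 gives D_9.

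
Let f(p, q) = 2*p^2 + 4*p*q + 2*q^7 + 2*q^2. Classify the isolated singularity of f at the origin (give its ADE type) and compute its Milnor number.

The Hessian of f at 0 has rank 1. Corank 1: A-series; mu = 6 gives A_6.

Type A_{6}, Milnor number mu = 6.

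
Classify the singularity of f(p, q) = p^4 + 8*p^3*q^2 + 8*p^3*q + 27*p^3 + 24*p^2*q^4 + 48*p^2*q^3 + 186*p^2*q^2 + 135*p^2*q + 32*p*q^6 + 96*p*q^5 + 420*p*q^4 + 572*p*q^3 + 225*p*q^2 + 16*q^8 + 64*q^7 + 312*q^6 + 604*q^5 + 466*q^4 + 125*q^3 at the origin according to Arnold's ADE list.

E6

The Hessian of f at 0 has rank 0. Corank 2; j^3 = (3*p + 5*q)^3 is a perfect cube, so E-series; the 4-jet and mu = 6 give E_6.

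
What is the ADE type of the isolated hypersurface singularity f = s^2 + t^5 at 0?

The Hessian of f at 0 has rank 1. Corank 1: A-series; mu = 4 gives A_4.

A_4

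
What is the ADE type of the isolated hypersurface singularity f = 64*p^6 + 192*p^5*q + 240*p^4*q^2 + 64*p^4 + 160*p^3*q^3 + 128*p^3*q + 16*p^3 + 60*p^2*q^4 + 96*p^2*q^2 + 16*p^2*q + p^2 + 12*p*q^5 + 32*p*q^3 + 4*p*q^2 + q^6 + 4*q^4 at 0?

The Hessian of f at 0 has rank 1. Corank 1: A-series; mu = 5 gives A_5.

A_{5}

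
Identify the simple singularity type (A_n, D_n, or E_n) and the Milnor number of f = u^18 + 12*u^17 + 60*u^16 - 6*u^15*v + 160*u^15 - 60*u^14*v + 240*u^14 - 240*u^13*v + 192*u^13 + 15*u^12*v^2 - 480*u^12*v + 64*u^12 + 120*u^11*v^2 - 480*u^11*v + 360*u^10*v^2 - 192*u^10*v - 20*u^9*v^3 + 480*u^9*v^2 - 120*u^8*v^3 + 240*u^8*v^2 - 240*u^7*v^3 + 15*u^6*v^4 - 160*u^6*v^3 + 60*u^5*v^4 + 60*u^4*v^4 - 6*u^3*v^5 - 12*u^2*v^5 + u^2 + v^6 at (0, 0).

Type A_5, Milnor number mu = 5.

The Hessian of f at 0 is [[2, 0], [0, 0]] with rank 1, so corank 1. A Groebner basis of the Jacobian ideal J(f) in C{u,v} is {v^5, u}; counting standard monomials gives mu = 5. Corank 1: A-series; mu = 5 gives A_5.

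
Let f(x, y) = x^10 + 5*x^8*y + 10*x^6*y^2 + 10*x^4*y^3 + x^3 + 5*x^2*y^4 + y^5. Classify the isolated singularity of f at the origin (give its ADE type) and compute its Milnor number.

Type E8, Milnor number mu = 8.

The Hessian of f at 0 is [[0, 0], [0, 0]] with rank 0, so corank 2. A Groebner basis of the Jacobian ideal J(f) in C{x,y} is {y^4, x^2}; counting standard monomials gives mu = 8. Corank 2; j^3 = x^3 is a perfect cube, so E-series; the 5-jet and mu = 8 give E_8.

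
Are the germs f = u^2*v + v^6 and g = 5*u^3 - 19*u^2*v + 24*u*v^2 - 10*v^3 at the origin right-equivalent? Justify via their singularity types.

No.

The Hessian of f at 0 has rank 0. Corank 2; j^3 = u^2*v has shape L^2 M (L != M), so D-series; mu = 7 gives D_7. The Hessian of g at 0 has rank 0. Corank 2; j^3 = (u - v)*(5*u^2 - 14*u*v + 10*v^2) splits into three distinct lines over C (the quadratic factor has nonzero discriminant), so D_4. f is D_7 but g is D_4, hence not right-equivalent.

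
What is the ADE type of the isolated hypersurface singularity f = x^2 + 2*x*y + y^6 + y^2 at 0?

A5

The Hessian of f at 0 is [[2, 2], [2, 2]] with rank 1, so corank 1. A Groebner basis of the Jacobian ideal J(f) in C{x,y} is {y^5, x + y}; counting standard monomials gives mu = 5. Corank 1: A-series; mu = 5 gives A_5.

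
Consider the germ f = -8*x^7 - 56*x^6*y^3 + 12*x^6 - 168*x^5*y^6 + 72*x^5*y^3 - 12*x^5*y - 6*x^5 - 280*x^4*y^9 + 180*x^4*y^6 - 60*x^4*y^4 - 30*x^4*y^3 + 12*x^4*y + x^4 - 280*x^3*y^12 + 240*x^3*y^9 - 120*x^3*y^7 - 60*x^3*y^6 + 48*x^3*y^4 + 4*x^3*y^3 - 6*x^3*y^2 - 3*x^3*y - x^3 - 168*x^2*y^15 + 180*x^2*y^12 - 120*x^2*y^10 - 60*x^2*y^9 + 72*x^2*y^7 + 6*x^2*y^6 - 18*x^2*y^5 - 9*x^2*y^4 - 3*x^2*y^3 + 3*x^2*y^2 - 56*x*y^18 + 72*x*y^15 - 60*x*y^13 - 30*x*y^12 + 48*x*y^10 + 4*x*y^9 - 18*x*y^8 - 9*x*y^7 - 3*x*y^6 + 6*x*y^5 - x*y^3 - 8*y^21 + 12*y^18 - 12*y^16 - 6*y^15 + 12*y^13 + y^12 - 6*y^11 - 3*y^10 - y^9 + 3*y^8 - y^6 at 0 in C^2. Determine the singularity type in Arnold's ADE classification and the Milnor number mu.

Type E_7, Milnor number mu = 7.

The Hessian of f at 0 has rank 0. Corank 2; j^3 = -x^3 is a perfect cube, so E-series; the 4-jet and mu = 7 give E_7.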